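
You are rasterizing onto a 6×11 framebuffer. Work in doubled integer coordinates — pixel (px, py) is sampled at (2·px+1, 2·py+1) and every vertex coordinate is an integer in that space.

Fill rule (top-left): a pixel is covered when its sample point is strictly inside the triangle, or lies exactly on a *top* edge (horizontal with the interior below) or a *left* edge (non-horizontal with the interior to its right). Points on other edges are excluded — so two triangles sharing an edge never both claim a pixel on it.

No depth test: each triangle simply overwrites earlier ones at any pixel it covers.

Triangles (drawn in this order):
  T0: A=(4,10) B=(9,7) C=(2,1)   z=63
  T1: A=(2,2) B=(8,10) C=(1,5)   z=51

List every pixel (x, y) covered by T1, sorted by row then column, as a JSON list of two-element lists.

T0:
  2·area = 51  (B↔C swapped to make it positive)
  edge (4, 10)→(2, 1): d=(-2,-9) top-left  bias=+0
  edge (2, 1)→(9, 7): d=(7,6) right/bottom  bias=-1
  edge (9, 7)→(4, 10): d=(-5,3) right/bottom  bias=-1
    (1,1)@(3, 3): e=[5,8,38] → #
    (2,1)@(5, 3): e=[23,-4,32] → ·
    (1,2)@(3, 5): e=[1,22,28] → #
    (2,2)@(5, 5): e=[19,10,22] → #
    (3,2)@(7, 5): e=[37,-2,16] → ·
    (1,3)@(3, 7): e=[-3,36,18] → ·
    (2,3)@(5, 7): e=[15,24,12] → #
    (3,3)@(7, 7): e=[33,12,6] → #
    (4,3)@(9, 7): e=[51,0,0] → ·  [on edge]
    (2,4)@(5, 9): e=[11,38,2] → #
    (3,4)@(7, 9): e=[29,26,-4] → ·
    (2,5)@(5, 11): e=[7,52,-8] → ·
  covered (6 px):
    · · · · · ·
    · # · · · ·
    · # # · · ·
    · · # # · ·
    · · # · · ·
    · · · · · ·
    · · · · · ·
    · · · · · ·
    · · · · · ·
    · · · · · ·
    · · · · · ·
T1:
  2·area = 26
  edge (2, 2)→(8, 10): d=(6,8) right/bottom  bias=-1
  edge (8, 10)→(1, 5): d=(-7,-5) top-left  bias=+0
  edge (1, 5)→(2, 2): d=(1,-3) top-left  bias=+0
    (0,2)@(1, 5): e=[26,0,0] → #  [on edge]
    (1,2)@(3, 5): e=[10,10,6] → #
    (2,2)@(5, 5): e=[-6,20,12] → ·
    (0,3)@(1, 7): e=[38,-14,2] → ·
    (1,3)@(3, 7): e=[22,-4,8] → ·
    (2,3)@(5, 7): e=[6,6,14] → #
    (3,3)@(7, 7): e=[-10,16,20] → ·
    (2,4)@(5, 9): e=[18,-8,16] → ·
    (3,4)@(7, 9): e=[2,2,22] → #
    (4,4)@(9, 9): e=[-14,12,28] → ·
    (3,5)@(7, 11): e=[14,-12,24] → ·
  covered (4 px):
    · · · · · ·
    · · · · · ·
    # # · · · ·
    · · # · · ·
    · · · # · ·
    · · · · · ·
    · · · · · ·
    · · · · · ·
    · · · · · ·
    · · · · · ·
    · · · · · ·

Final: [[0,2],[1,2],[2,3],[3,4]]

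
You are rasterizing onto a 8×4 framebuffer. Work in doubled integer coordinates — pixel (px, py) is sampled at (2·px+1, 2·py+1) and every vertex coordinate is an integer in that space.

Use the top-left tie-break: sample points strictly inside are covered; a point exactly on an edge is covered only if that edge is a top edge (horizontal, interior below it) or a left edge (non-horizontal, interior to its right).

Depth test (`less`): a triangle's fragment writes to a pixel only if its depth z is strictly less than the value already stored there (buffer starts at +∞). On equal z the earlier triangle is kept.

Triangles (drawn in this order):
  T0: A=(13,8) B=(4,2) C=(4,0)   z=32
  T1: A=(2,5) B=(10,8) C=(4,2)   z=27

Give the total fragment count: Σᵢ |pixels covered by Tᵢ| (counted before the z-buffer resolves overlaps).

T0:
  2·area = 18
  edge (13, 8)→(4, 2): d=(-9,-6) top-left  bias=+0
  edge (4, 2)→(4, 0): d=(0,-2) top-left  bias=+0
  edge (4, 0)→(13, 8): d=(9,8) right/bottom  bias=-1
    (2,0)@(5, 1): e=[15,2,1] → #
    (3,0)@(7, 1): e=[27,6,-15] → ·
    (2,1)@(5, 3): e=[-3,2,19] → ·
    (3,1)@(7, 3): e=[9,6,3] → #
    (4,1)@(9, 3): e=[21,10,-13] → ·
    (3,2)@(7, 5): e=[-9,6,21] → ·
    (4,2)@(9, 5): e=[3,10,5] → #
    (5,2)@(11, 5): e=[15,14,-11] → ·
    (4,3)@(9, 7): e=[-15,10,23] → ·
  covered (3 px):
    · · # · · · · ·
    · · · # · · · ·
    · · · · # · · ·
    · · · · · · · ·
T1:
  2·area = 30  (B↔C swapped to make it positive)
  edge (2, 5)→(4, 2): d=(2,-3) top-left  bias=+0
  edge (4, 2)→(10, 8): d=(6,6) right/bottom  bias=-1
  edge (10, 8)→(2, 5): d=(-8,-3) top-left  bias=+0
    (1,0)@(3, 1): e=[-5,0,35] → ·  [on edge]
    (2,1)@(5, 3): e=[5,0,25] → ·  [on edge]
    (1,2)@(3, 5): e=[3,24,3] → #
    (2,2)@(5, 5): e=[9,12,9] → #
    (3,2)@(7, 5): e=[15,0,15] → ·  [on edge]
    (1,3)@(3, 7): e=[7,36,-13] → ·
    (2,3)@(5, 7): e=[13,24,-7] → ·
    (4,3)@(9, 7): e=[25,0,5] → ·  [on edge]
  covered (2 px):
    · · · · · · · ·
    · · · · · · · ·
    · # # · · · · ·
    · · · · · · · ·

Result: 5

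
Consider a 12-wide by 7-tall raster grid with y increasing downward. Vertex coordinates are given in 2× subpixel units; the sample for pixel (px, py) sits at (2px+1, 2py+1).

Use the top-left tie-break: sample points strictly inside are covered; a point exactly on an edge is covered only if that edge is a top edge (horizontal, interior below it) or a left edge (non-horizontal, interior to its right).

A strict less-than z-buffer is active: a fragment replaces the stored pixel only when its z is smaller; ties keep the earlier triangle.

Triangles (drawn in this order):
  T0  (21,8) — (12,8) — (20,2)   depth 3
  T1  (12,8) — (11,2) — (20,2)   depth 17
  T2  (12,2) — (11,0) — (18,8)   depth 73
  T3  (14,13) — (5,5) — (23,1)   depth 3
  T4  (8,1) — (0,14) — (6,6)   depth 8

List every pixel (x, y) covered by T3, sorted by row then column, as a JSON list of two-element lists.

T0:
  2·area = 54
  edge (21, 8)→(12, 8): d=(-9,0) right/bottom  bias=-1
  edge (12, 8)→(20, 2): d=(8,-6) top-left  bias=+0
  edge (20, 2)→(21, 8): d=(1,6) right/bottom  bias=-1
    (9,1)@(19, 3): e=[45,2,7] → #
    (10,1)@(21, 3): e=[45,14,-5] → ·
    (8,2)@(17, 5): e=[27,6,21] → #
    (10,2)@(21, 5): e=[27,30,-3] → ·
    (7,3)@(15, 7): e=[9,10,35] → #
    (10,3)@(21, 7): e=[9,46,-1] → ·
    (7,4)@(15, 9): e=[-9,26,37] → ·
    (8,4)@(17, 9): e=[-9,38,25] → ·
    (9,4)@(19, 9): e=[-9,50,13] → ·
  covered (6 px):
    · · · · · · · · · · · ·
    · · · · · · · · · # · ·
    · · · · · · · · # # · ·
    · · · · · · · # # # · ·
    · · · · · · · · · · · ·
    · · · · · · · · · · · ·
    · · · · · · · · · · · ·
T1:
  2·area = 54
  edge (12, 8)→(11, 2): d=(-1,-6) top-left  bias=+0
  edge (11, 2)→(20, 2): d=(9,0) top-left  bias=+0
  edge (20, 2)→(12, 8): d=(-8,6) right/bottom  bias=-1
    (6,1)@(13, 3): e=[11,9,34] → #
    (7,1)@(15, 3): e=[23,9,22] → #
    (8,1)@(17, 3): e=[35,9,10] → #
    (9,1)@(19, 3): e=[47,9,-2] → ·
    (6,2)@(13, 5): e=[9,27,18] → #
    (8,2)@(17, 5): e=[33,27,-6] → ·
    (6,3)@(13, 7): e=[7,45,2] → #
    (7,3)@(15, 7): e=[19,45,-10] → ·
    (6,4)@(13, 9): e=[5,63,-14] → ·
  covered (6 px):
    · · · · · · · · · · · ·
    · · · · · · # # # · · ·
    · · · · · · # # · · · ·
    · · · · · · # · · · · ·
    · · · · · · · · · · · ·
    · · · · · · · · · · · ·
    · · · · · · · · · · · ·
T2:
  2·area = 6
  edge (12, 2)→(11, 0): d=(-1,-2) top-left  bias=+0
  edge (11, 0)→(18, 8): d=(7,8) right/bottom  bias=-1
  edge (18, 8)→(12, 2): d=(-6,-6) top-left  bias=+0
    (5,0)@(11, 1): e=[-1,7,0] → ·  [on edge]
    (6,1)@(13, 3): e=[1,5,0] → #  [on edge]
    (7,1)@(15, 3): e=[5,-11,12] → ·
    (6,2)@(13, 5): e=[-1,19,-12] → ·
    (7,2)@(15, 5): e=[3,3,0] → #  [on edge]
    (8,2)@(17, 5): e=[7,-13,12] → ·
    (7,3)@(15, 7): e=[1,17,-12] → ·
    (8,3)@(17, 7): e=[5,1,0] → #  [on edge]
    (9,3)@(19, 7): e=[9,-15,12] → ·
    (8,4)@(17, 9): e=[3,15,-12] → ·
    (9,4)@(19, 9): e=[7,-1,0] → ·  [on edge]
    (10,5)@(21, 11): e=[9,-3,0] → ·  [on edge]
    (11,6)@(23, 13): e=[11,-5,0] → ·  [on edge]
  covered (3 px):
    · · · · · · · · · · · ·
    · · · · · · # · · · · ·
    · · · · · · · # · · · ·
    · · · · · · · · # · · ·
    · · · · · · · · · · · ·
    · · · · · · · · · · · ·
    · · · · · · · · · · · ·
T3:
  2·area = 180
  edge (14, 13)→(5, 5): d=(-9,-8) top-left  bias=+0
  edge (5, 5)→(23, 1): d=(18,-4) top-left  bias=+0
  edge (23, 1)→(14, 13): d=(-9,12) right/bottom  bias=-1
    (11,0)@(23, 1): e=[180,0,0] → ·  [on edge]
    (7,1)@(15, 3): e=[98,4,78] → #
    (8,1)@(17, 3): e=[114,12,54] → #
    (9,1)@(19, 3): e=[130,20,30] → #
    (10,1)@(21, 3): e=[146,28,6] → #
    (11,1)@(23, 3): e=[162,36,-18] → ·
    (2,2)@(5, 5): e=[0,0,180] → #  [on edge]
    (3,2)@(7, 5): e=[16,8,156] → #
    (4,2)@(9, 5): e=[32,16,132] → #
    (5,2)@(11, 5): e=[48,24,108] → #
    (6,2)@(13, 5): e=[64,32,84] → #
    (10,2)@(21, 5): e=[128,64,-12] → ·
    (8,4)@(17, 9): e=[60,120,0] → ·  [on edge]
  covered (22 px):
    · · · · · · · · · · · ·
    · · · · · · · # # # # ·
    · · # # # # # # # # · ·
    · · · · # # # # # · · ·
    · · · · · # # # · · · ·
    · · · · · · # # · · · ·
    · · · · · · · · · · · ·
T4:
  2·area = 14  (B↔C swapped to make it positive)
  edge (8, 1)→(6, 6): d=(-2,5) right/bottom  bias=-1
  edge (6, 6)→(0, 14): d=(-6,8) right/bottom  bias=-1
  edge (0, 14)→(8, 1): d=(8,-13) top-left  bias=+0
    (3,1)@(7, 3): e=[1,10,3] → #
    (4,1)@(9, 3): e=[-9,-6,29] → ·
    (3,2)@(7, 5): e=[-3,-2,19] → ·
    (2,3)@(5, 7): e=[3,2,9] → #
    (3,3)@(7, 7): e=[-7,-14,35] → ·
    (2,4)@(5, 9): e=[-1,-10,25] → ·
  covered (2 px):
    · · · · · · · · · · · ·
    · · · # · · · · · · · ·
    · · · · · · · · · · · ·
    · · # · · · · · · · · ·
    · · · · · · · · · · · ·
    · · · · · · · · · · · ·
    · · · · · · · · · · · ·

Answer: [[7,1],[8,1],[9,1],[10,1],[2,2],[3,2],[4,2],[5,2],[6,2],[7,2],[8,2],[9,2],[4,3],[5,3],[6,3],[7,3],[8,3],[5,4],[6,4],[7,4],[6,5],[7,5]]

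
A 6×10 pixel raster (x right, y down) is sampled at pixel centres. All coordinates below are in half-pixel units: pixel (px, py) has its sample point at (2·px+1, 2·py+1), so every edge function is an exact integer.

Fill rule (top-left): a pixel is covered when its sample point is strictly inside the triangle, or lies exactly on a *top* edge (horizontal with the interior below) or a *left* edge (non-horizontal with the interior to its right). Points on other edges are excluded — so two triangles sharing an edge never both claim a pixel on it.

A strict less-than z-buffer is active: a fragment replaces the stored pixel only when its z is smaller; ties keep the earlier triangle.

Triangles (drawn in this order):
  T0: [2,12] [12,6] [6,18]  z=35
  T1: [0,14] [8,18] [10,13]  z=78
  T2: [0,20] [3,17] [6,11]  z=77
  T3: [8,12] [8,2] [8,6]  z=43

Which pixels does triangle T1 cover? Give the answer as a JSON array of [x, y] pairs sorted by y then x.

T0:
  2·area = 84
  edge (2, 12)→(12, 6): d=(10,-6) top-left  bias=+0
  edge (12, 6)→(6, 18): d=(-6,12) right/bottom  bias=-1
  edge (6, 18)→(2, 12): d=(-4,-6) top-left  bias=+0
    (5,3)@(11, 7): e=[4,6,74] → #
    (3,4)@(7, 9): e=[0,42,42] → #  [on edge]
    (4,4)@(9, 9): e=[12,18,54] → #
    (5,4)@(11, 9): e=[24,-6,66] → ·
    (2,5)@(5, 11): e=[8,54,22] → #
    (5,5)@(11, 11): e=[44,-18,58] → ·
    (1,6)@(3, 13): e=[16,66,2] → #
    (4,6)@(9, 13): e=[52,-6,38] → ·
    (1,7)@(3, 15): e=[36,54,-6] → ·
    (2,7)@(5, 15): e=[48,30,6] → #
    (4,7)@(9, 15): e=[72,-18,30] → ·
    (2,8)@(5, 17): e=[68,18,-2] → ·
  covered (11 px):
    · · · · · ·
    · · · · · ·
    · · · · · ·
    · · · · · #
    · · · # # ·
    · · # # # ·
    · # # # · ·
    · · # # · ·
    · · · · · ·
    · · · · · ·
T1:
  2·area = 48  (B↔C swapped to make it positive)
  edge (0, 14)→(10, 13): d=(10,-1) top-left  bias=+0
  edge (10, 13)→(8, 18): d=(-2,5) right/bottom  bias=-1
  edge (8, 18)→(0, 14): d=(-8,-4) top-left  bias=+0
    (1,7)@(3, 15): e=[13,31,4] → #
    (2,7)@(5, 15): e=[15,21,12] → #
    (3,7)@(7, 15): e=[17,11,20] → #
    (4,7)@(9, 15): e=[19,1,28] → #
    (5,7)@(11, 15): e=[21,-9,36] → ·
    (1,8)@(3, 17): e=[33,27,-12] → ·
    (2,8)@(5, 17): e=[35,17,-4] → ·
    (3,8)@(7, 17): e=[37,7,4] → #
    (4,8)@(9, 17): e=[39,-3,12] → ·
    (3,9)@(7, 19): e=[57,3,-12] → ·
  covered (5 px):
    · · · · · ·
    · · · · · ·
    · · · · · ·
    · · · · · ·
    · · · · · ·
    · · · · · ·
    · · · · · ·
    · # # # # ·
    · · · # · ·
    · · · · · ·
T2:
  2·area = 9  (B↔C swapped to make it positive)
  edge (0, 20)→(6, 11): d=(6,-9) top-left  bias=+0
  edge (6, 11)→(3, 17): d=(-3,6) right/bottom  bias=-1
  edge (3, 17)→(0, 20): d=(-3,3) right/bottom  bias=-1
    (5,0)@(11, 1): e=[-15,0,24] → ·  [on edge]
    (4,2)@(9, 5): e=[-9,0,18] → ·  [on edge]
    (3,4)@(7, 9): e=[-3,0,12] → ·  [on edge]
    (5,4)@(11, 9): e=[33,-24,0] → ·  [on edge]
    (4,5)@(9, 11): e=[27,-18,0] → ·  [on edge]
    (2,6)@(5, 13): e=[3,0,6] → ·  [on edge]
    (3,6)@(7, 13): e=[21,-12,0] → ·  [on edge]
    (2,7)@(5, 15): e=[15,-6,0] → ·  [on edge]
    (1,8)@(3, 17): e=[9,0,0] → ·  [on edge]
    (0,9)@(1, 19): e=[3,6,0] → ·  [on edge]
  covered (0 px):
    · · · · · ·
    · · · · · ·
    · · · · · ·
    · · · · · ·
    · · · · · ·
    · · · · · ·
    · · · · · ·
    · · · · · ·
    · · · · · ·
    · · · · · ·
T3:
  degenerate (2·area = 0) — covers nothing

Answer: [[1,7],[2,7],[3,7],[4,7],[3,8]]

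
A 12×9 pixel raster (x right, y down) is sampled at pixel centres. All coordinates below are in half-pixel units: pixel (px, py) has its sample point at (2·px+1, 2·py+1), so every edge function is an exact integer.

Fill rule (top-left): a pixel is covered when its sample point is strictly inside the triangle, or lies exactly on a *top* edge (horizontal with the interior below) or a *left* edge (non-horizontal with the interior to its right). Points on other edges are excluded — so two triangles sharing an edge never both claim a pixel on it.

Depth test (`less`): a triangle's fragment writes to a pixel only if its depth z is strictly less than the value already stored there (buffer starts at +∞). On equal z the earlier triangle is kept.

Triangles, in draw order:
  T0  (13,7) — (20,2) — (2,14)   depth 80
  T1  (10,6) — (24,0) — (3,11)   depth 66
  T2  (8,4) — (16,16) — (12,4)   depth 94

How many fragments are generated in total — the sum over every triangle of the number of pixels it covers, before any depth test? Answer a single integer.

T0:
  2·area = 6  (B↔C swapped to make it positive)
  edge (13, 7)→(2, 14): d=(-11,7) right/bottom  bias=-1
  edge (2, 14)→(20, 2): d=(18,-12) top-left  bias=+0
  edge (20, 2)→(13, 7): d=(-7,5) right/bottom  bias=-1
    (6,3)@(13, 7): e=[0,6,0] → ·  [on edge]
  covered (0 px):
    · · · · · · · · · · · ·
    · · · · · · · · · · · ·
    · · · · · · · · · · · ·
    · · · · · · · · · · · ·
    · · · · · · · · · · · ·
    · · · · · · · · · · · ·
    · · · · · · · · · · · ·
    · · · · · · · · · · · ·
    · · · · · · · · · · · ·
T1:
  2·area = 28
  edge (10, 6)→(24, 0): d=(14,-6) top-left  bias=+0
  edge (24, 0)→(3, 11): d=(-21,11) right/bottom  bias=-1
  edge (3, 11)→(10, 6): d=(7,-5) top-left  bias=+0
    (8,0)@(17, 1): e=[-28,56,0] → ·  [on edge]
    (8,1)@(17, 3): e=[0,14,14] → #  [on edge]
    (9,1)@(19, 3): e=[12,-8,24] → ·
    (6,2)@(13, 5): e=[4,16,8] → #
    (7,2)@(15, 5): e=[16,-6,18] → ·
    (8,2)@(17, 5): e=[28,-28,28] → ·
    (4,3)@(9, 7): e=[8,18,2] → #
    (5,3)@(11, 7): e=[20,-4,12] → ·
    (6,3)@(13, 7): e=[32,-26,22] → ·
    (1,4)@(3, 9): e=[0,42,-14] → ·  [on edge]
    (4,4)@(9, 9): e=[36,-24,16] → ·
    (1,5)@(3, 11): e=[28,0,0] → ·  [on edge]
  covered (3 px):
    · · · · · · · · · · · ·
    · · · · · · · · # · · ·
    · · · · · · # · · · · ·
    · · · · # · · · · · · ·
    · · · · · · · · · · · ·
    · · · · · · · · · · · ·
    · · · · · · · · · · · ·
    · · · · · · · · · · · ·
    · · · · · · · · · · · ·
T2:
  2·area = 48  (B↔C swapped to make it positive)
  edge (8, 4)→(12, 4): d=(4,0) top-left  bias=+0
  edge (12, 4)→(16, 16): d=(4,12) right/bottom  bias=-1
  edge (16, 16)→(8, 4): d=(-8,-12) top-left  bias=+0
    (5,0)@(11, 1): e=[-12,0,60] → ·  [on edge]
    (4,2)@(9, 5): e=[4,40,4] → #
    (5,2)@(11, 5): e=[4,16,28] → #
    (6,2)@(13, 5): e=[4,-8,52] → ·
    (4,3)@(9, 7): e=[12,48,-12] → ·
    (5,3)@(11, 7): e=[12,24,12] → #
    (6,3)@(13, 7): e=[12,0,36] → ·  [on edge]
    (5,4)@(11, 9): e=[20,32,-4] → ·
    (6,4)@(13, 9): e=[20,8,20] → #
    (7,4)@(15, 9): e=[20,-16,44] → ·
    (6,5)@(13, 11): e=[28,16,4] → #
    (7,5)@(15, 11): e=[28,-8,28] → ·
    (7,6)@(15, 13): e=[36,0,12] → ·  [on edge]
  covered (5 px):
    · · · · · · · · · · · ·
    · · · · · · · · · · · ·
    · · · · # # · · · · · ·
    · · · · · # · · · · · ·
    · · · · · · # · · · · ·
    · · · · · · # · · · · ·
    · · · · · · · · · · · ·
    · · · · · · · · · · · ·
    · · · · · · · · · · · ·

Final: 8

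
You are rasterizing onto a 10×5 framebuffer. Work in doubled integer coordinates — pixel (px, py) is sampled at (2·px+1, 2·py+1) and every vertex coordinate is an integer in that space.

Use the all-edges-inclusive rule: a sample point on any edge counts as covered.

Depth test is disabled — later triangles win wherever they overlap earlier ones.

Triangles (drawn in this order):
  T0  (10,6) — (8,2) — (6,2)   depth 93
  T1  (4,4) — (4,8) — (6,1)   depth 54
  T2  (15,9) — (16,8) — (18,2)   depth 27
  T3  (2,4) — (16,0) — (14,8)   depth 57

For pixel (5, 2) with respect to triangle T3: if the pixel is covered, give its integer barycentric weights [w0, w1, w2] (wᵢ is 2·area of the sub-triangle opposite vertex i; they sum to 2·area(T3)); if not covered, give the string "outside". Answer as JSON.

T0:
  2·area = 8  (B↔C swapped to make it positive)
  edge (10, 6)→(6, 2): d=(-4,-4) inclusive
  edge (6, 2)→(8, 2): d=(2,0) inclusive
  edge (8, 2)→(10, 6): d=(2,4) inclusive
    (2,0)@(5, 1): e=[0,-2,10] → ·  [on edge]
    (3,1)@(7, 3): e=[0,2,6] → █  [on edge]
    (4,1)@(9, 3): e=[8,2,-2] → ·
    (3,2)@(7, 5): e=[-8,6,10] → ·
    (4,2)@(9, 5): e=[0,6,2] → █  [on edge]
    (5,2)@(11, 5): e=[8,6,-6] → ·
    (4,3)@(9, 7): e=[-8,10,6] → ·
    (5,3)@(11, 7): e=[0,10,-2] → ·  [on edge]
    (6,4)@(13, 9): e=[0,14,-6] → ·  [on edge]
  covered (2 px):
    · · · · · · · · · ·
    · · · █ · · · · · ·
    · · · · █ · · · · ·
    · · · · · · · · · ·
    · · · · · · · · · ·
T1:
  2·area = 8  (B↔C swapped to make it positive)
  edge (4, 4)→(6, 1): d=(2,-3) inclusive
  edge (6, 1)→(4, 8): d=(-2,7) inclusive
  edge (4, 8)→(4, 4): d=(0,-4) inclusive
    (2,1)@(5, 3): e=[1,3,4] → █
    (3,1)@(7, 3): e=[7,-11,12] → ·
    (2,2)@(5, 5): e=[5,-1,4] → ·
  covered (1 px):
    · · · · · · · · · ·
    · · █ · · · · · · ·
    · · · · · · · · · ·
    · · · · · · · · · ·
    · · · · · · · · · ·
T2:
  2·area = 4  (B↔C swapped to make it positive)
  edge (15, 9)→(18, 2): d=(3,-7) inclusive
  edge (18, 2)→(16, 8): d=(-2,6) inclusive
  edge (16, 8)→(15, 9): d=(-1,1) inclusive
    (8,2)@(17, 5): e=[2,0,2] → █  [on edge]
    (9,2)@(19, 5): e=[16,-12,0] → ·  [on edge]
    (8,3)@(17, 7): e=[8,-4,0] → ·  [on edge]
    (7,4)@(15, 9): e=[0,4,0] → █  [on edge]
    (8,4)@(17, 9): e=[14,-8,-2] → ·
  covered (2 px):
    · · · · · · · · · ·
    · · · · · · · · · ·
    · · · · · · · · █ ·
    · · · · · · · · · ·
    · · · · · · · █ · ·
T3:
  2·area = 104
  edge (2, 4)→(16, 0): d=(14,-4) inclusive
  edge (16, 0)→(14, 8): d=(-2,8) inclusive
  edge (14, 8)→(2, 4): d=(-12,-4) inclusive
    (6,0)@(13, 1): e=[2,22,80] → █
    (7,0)@(15, 1): e=[10,6,88] → █
    (8,0)@(17, 1): e=[18,-10,96] → ·
    (3,1)@(7, 3): e=[6,66,32] → █
    (4,1)@(9, 3): e=[14,50,40] → █
    (5,1)@(11, 3): e=[22,34,48] → █
    (8,1)@(17, 3): e=[46,-14,72] → ·
    (2,2)@(5, 5): e=[26,78,0] → █  [on edge]
    (7,2)@(15, 5): e=[66,-2,40] → ·
    (2,3)@(5, 7): e=[54,74,-24] → ·
    (3,3)@(7, 7): e=[62,58,-16] → ·
    (4,3)@(9, 7): e=[70,42,-8] → ·
    (5,3)@(11, 7): e=[78,26,0] → █  [on edge]
    (8,4)@(17, 9): e=[130,-26,0] → ·  [on edge]
  covered (14 px):
    · · · · · · █ █ · ·
    · · · █ █ █ █ █ · ·
    · · █ █ █ █ █ · · ·
    · · · · · █ █ · · ·
    · · · · · · · · · ·

Final: [30,24,50]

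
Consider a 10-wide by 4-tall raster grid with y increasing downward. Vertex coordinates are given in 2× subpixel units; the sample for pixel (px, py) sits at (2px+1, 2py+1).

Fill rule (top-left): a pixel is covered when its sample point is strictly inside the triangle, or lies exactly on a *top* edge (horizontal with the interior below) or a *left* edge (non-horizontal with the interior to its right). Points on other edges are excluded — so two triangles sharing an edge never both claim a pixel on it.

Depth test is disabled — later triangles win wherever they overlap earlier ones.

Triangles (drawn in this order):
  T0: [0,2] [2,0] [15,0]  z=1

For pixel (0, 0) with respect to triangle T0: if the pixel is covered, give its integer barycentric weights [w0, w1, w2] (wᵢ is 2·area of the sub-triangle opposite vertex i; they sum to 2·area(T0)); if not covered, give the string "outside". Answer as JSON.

T0:
  2·area = 26
  edge (0, 2)→(2, 0): d=(2,-2) top-left  bias=+0
  edge (2, 0)→(15, 0): d=(13,0) top-left  bias=+0
  edge (15, 0)→(0, 2): d=(-15,2) right/bottom  bias=-1
    (0,0)@(1, 1): e=[0,13,13] → #  [on edge]
    (1,0)@(3, 1): e=[4,13,9] → #
    (2,0)@(5, 1): e=[8,13,5] → #
    (3,0)@(7, 1): e=[12,13,1] → #
    (4,0)@(9, 1): e=[16,13,-3] → ·
    (0,1)@(1, 3): e=[4,39,-17] → ·
    (1,1)@(3, 3): e=[8,39,-21] → ·
    (2,1)@(5, 3): e=[12,39,-25] → ·
    (3,1)@(7, 3): e=[16,39,-29] → ·
  covered (4 px):
    # # # # · · · · · ·
    · · · · · · · · · ·
    · · · · · · · · · ·
    · · · · · · · · · ·

Result: [13,13,0]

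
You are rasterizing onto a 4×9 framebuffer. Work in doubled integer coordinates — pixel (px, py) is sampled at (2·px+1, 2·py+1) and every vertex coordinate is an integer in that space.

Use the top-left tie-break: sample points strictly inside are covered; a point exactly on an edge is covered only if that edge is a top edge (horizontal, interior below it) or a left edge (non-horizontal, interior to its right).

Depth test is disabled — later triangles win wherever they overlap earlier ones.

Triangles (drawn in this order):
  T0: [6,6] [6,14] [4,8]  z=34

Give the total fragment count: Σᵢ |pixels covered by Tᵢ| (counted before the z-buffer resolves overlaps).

T0:
  2·area = 16
  edge (6, 6)→(6, 14): d=(0,8) right/bottom  bias=-1
  edge (6, 14)→(4, 8): d=(-2,-6) top-left  bias=+0
  edge (4, 8)→(6, 6): d=(2,-2) top-left  bias=+0
    (1,2)@(3, 5): e=[24,0,-8] → ·  [on edge]
    (3,2)@(7, 5): e=[-8,24,0] → ·  [on edge]
    (2,3)@(5, 7): e=[8,8,0] → █  [on edge]
    (3,3)@(7, 7): e=[-8,20,4] → ·
    (1,4)@(3, 9): e=[24,-8,0] → ·  [on edge]
    (2,4)@(5, 9): e=[8,4,4] → █
    (3,4)@(7, 9): e=[-8,16,8] → ·
    (0,5)@(1, 11): e=[40,-24,0] → ·  [on edge]
    (2,5)@(5, 11): e=[8,0,8] → █  [on edge]
    (3,5)@(7, 11): e=[-8,12,12] → ·
    (2,6)@(5, 13): e=[8,-4,12] → ·
    (3,8)@(7, 17): e=[-8,0,24] → ·  [on edge]
  covered (3 px):
    · · · ·
    · · · ·
    · · · ·
    · · █ ·
    · · █ ·
    · · █ ·
    · · · ·
    · · · ·
    · · · ·

Result: 3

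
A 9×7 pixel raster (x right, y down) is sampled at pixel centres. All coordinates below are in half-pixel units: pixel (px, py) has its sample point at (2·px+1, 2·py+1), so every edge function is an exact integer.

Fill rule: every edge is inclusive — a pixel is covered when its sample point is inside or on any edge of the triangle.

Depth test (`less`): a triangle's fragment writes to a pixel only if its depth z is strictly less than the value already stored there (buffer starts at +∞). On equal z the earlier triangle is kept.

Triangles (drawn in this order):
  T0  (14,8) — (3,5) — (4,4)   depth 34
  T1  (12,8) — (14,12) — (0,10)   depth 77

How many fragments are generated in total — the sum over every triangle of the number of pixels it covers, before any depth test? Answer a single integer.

T0:
  2·area = 14
  edge (14, 8)→(3, 5): d=(-11,-3) inclusive
  edge (3, 5)→(4, 4): d=(1,-1) inclusive
  edge (4, 4)→(14, 8): d=(10,4) inclusive
    (3,0)@(7, 1): e=[56,0,-42] → .  [on edge]
    (2,1)@(5, 3): e=[28,0,-14] → .  [on edge]
    (1,2)@(3, 5): e=[0,0,14] → X  [on edge]
    (2,2)@(5, 5): e=[6,2,6] → X
    (3,2)@(7, 5): e=[12,4,-2] → .
    (0,3)@(1, 7): e=[-28,0,42] → .  [on edge]
    (1,3)@(3, 7): e=[-22,2,34] → .
    (2,3)@(5, 7): e=[-16,4,26] → .
    (5,3)@(11, 7): e=[2,10,2] → X
    (6,3)@(13, 7): e=[8,12,-6] → .
    (5,4)@(11, 9): e=[-20,12,22] → .
  covered (3 px):
    . . . . . . . . .
    . . . . . . . . .
    . X X . . . . . .
    . . . . . X . . .
    . . . . . . . . .
    . . . . . . . . .
    . . . . . . . . .
T1:
  2·area = 52
  edge (12, 8)→(14, 12): d=(2,4) inclusive
  edge (14, 12)→(0, 10): d=(-14,-2) inclusive
  edge (0, 10)→(12, 8): d=(12,-2) inclusive
    (3,4)@(7, 9): e=[22,28,2] → X
    (4,4)@(9, 9): e=[14,32,6] → X
    (5,4)@(11, 9): e=[6,36,10] → X
    (6,4)@(13, 9): e=[-2,40,14] → .
    (3,5)@(7, 11): e=[26,0,26] → X  [on edge]
    (6,5)@(13, 11): e=[2,12,38] → X
    (7,5)@(15, 11): e=[-6,16,42] → .
    (3,6)@(7, 13): e=[30,-28,50] → .
    (4,6)@(9, 13): e=[22,-24,54] → .
    (5,6)@(11, 13): e=[14,-20,58] → .
    (6,6)@(13, 13): e=[6,-16,62] → .
  covered (7 px):
    . . . . . . . . .
    . . . . . . . . .
    . . . . . . . . .
    . . . . . . . . .
    . . . X X X . . .
    . . . X X X X . .
    . . . . . . . . .

Result: 10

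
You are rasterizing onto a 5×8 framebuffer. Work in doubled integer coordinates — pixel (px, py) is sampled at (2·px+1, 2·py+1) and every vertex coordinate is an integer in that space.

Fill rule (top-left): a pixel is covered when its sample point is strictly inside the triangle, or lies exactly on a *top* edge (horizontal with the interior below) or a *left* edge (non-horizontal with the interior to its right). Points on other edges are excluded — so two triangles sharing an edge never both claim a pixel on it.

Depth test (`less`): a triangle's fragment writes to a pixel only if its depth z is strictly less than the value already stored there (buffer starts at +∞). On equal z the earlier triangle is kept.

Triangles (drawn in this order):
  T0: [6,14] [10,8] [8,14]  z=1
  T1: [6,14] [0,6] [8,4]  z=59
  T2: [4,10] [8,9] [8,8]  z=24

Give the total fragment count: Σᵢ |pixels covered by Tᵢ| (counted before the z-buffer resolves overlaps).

T0:
  2·area = 12
  edge (6, 14)→(10, 8): d=(4,-6) top-left  bias=+0
  edge (10, 8)→(8, 14): d=(-2,6) right/bottom  bias=-1
  edge (8, 14)→(6, 14): d=(-2,0) right/bottom  bias=-1
    (4,5)@(9, 11): e=[6,0,6] → ·  [on edge]
    (3,6)@(7, 13): e=[2,8,2] → #
    (4,6)@(9, 13): e=[14,-4,2] → ·
    (3,7)@(7, 15): e=[10,4,-2] → ·
  covered (1 px):
    · · · · ·
    · · · · ·
    · · · · ·
    · · · · ·
    · · · · ·
    · · · · ·
    · · · # ·
    · · · · ·
T1:
  2·area = 76
  edge (6, 14)→(0, 6): d=(-6,-8) top-left  bias=+0
  edge (0, 6)→(8, 4): d=(8,-2) top-left  bias=+0
  edge (8, 4)→(6, 14): d=(-2,10) right/bottom  bias=-1
    (2,2)@(5, 5): e=[46,2,28] → #
    (3,2)@(7, 5): e=[62,6,8] → #
    (4,2)@(9, 5): e=[78,10,-12] → ·
    (0,3)@(1, 7): e=[2,10,64] → #
    (1,3)@(3, 7): e=[18,14,44] → #
    (4,3)@(9, 7): e=[66,26,-16] → ·
    (0,4)@(1, 9): e=[-10,26,60] → ·
    (1,4)@(3, 9): e=[6,30,40] → #
    (3,4)@(7, 9): e=[38,38,0] → ·  [on edge]
    (1,5)@(3, 11): e=[-6,46,36] → ·
    (2,5)@(5, 11): e=[10,50,16] → #
    (3,5)@(7, 11): e=[26,54,-4] → ·
  covered (9 px):
    · · · · ·
    · · · · ·
    · · # # ·
    # # # # ·
    · # # · ·
    · · # · ·
    · · · · ·
    · · · · ·
T2:
  2·area = 4  (B↔C swapped to make it positive)
  edge (4, 10)→(8, 8): d=(4,-2) top-left  bias=+0
  edge (8, 8)→(8, 9): d=(0,1) right/bottom  bias=-1
  edge (8, 9)→(4, 10): d=(-4,1) right/bottom  bias=-1
    (3,4)@(7, 9): e=[2,1,1] → #
    (4,4)@(9, 9): e=[6,-1,-1] → ·
    (3,5)@(7, 11): e=[10,1,-7] → ·
  covered (1 px):
    · · · · ·
    · · · · ·
    · · · · ·
    · · · · ·
    · · · # ·
    · · · · ·
    · · · · ·
    · · · · ·

Result: 11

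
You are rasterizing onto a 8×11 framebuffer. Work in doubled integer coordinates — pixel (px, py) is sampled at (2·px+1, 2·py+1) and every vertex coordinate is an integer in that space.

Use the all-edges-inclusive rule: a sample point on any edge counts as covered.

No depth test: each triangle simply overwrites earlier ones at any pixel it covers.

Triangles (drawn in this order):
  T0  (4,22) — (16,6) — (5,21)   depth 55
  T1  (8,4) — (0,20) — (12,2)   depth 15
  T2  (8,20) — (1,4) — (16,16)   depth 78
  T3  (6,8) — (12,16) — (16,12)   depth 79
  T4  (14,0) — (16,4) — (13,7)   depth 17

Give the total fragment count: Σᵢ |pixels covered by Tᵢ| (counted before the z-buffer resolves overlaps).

T0:
  2·area = 4
  edge (4, 22)→(16, 6): d=(12,-16) inclusive
  edge (16, 6)→(5, 21): d=(-11,15) inclusive
  edge (5, 21)→(4, 22): d=(-1,1) inclusive
    (7,5)@(15, 11): e=[44,-40,0] → ·  [on edge]
    (6,6)@(13, 13): e=[36,-32,0] → ·  [on edge]
    (5,7)@(11, 15): e=[28,-24,0] → ·  [on edge]
    (4,8)@(9, 17): e=[20,-16,0] → ·  [on edge]
    (3,9)@(7, 19): e=[12,-8,0] → ·  [on edge]
    (2,10)@(5, 21): e=[4,0,0] → #  [on edge]
    (3,10)@(7, 21): e=[36,-30,-2] → ·
  covered (1 px):
    · · · · · · · ·
    · · · · · · · ·
    · · · · · · · ·
    · · · · · · · ·
    · · · · · · · ·
    · · · · · · · ·
    · · · · · · · ·
    · · · · · · · ·
    · · · · · · · ·
    · · · · · · · ·
    · · # · · · · ·
T1:
  2·area = 48  (B↔C swapped to make it positive)
  edge (8, 4)→(12, 2): d=(4,-2) inclusive
  edge (12, 2)→(0, 20): d=(-12,18) inclusive
  edge (0, 20)→(8, 4): d=(8,-16) inclusive
    (5,1)@(11, 3): e=[2,6,40] → #
    (6,1)@(13, 3): e=[6,-30,72] → ·
    (4,2)@(9, 5): e=[6,18,24] → #
    (5,2)@(11, 5): e=[10,-18,56] → ·
    (3,3)@(7, 7): e=[10,30,8] → #
    (4,3)@(9, 7): e=[14,-6,40] → ·
    (3,4)@(7, 9): e=[18,6,24] → #
    (4,4)@(9, 9): e=[22,-30,56] → ·
    (2,5)@(5, 11): e=[22,18,8] → #
    (3,5)@(7, 11): e=[26,-18,40] → ·
    (2,6)@(5, 13): e=[30,-6,24] → ·
    (1,7)@(3, 15): e=[34,6,8] → #
  covered (6 px):
    · · · · · · · ·
    · · · · · # · ·
    · · · · # · · ·
    · · · # · · · ·
    · · · # · · · ·
    · · # · · · · ·
    · · · · · · · ·
    · # · · · · · ·
    · · · · · · · ·
    · · · · · · · ·
    · · · · · · · ·
T2:
  2·area = 156
  edge (8, 20)→(1, 4): d=(-7,-16) inclusive
  edge (1, 4)→(16, 16): d=(15,12) inclusive
  edge (16, 16)→(8, 20): d=(-8,4) inclusive
    (1,3)@(3, 7): e=[11,21,124] → #
    (2,3)@(5, 7): e=[43,-3,116] → ·
    (1,4)@(3, 9): e=[-3,51,108] → ·
    (2,4)@(5, 9): e=[29,27,100] → #
    (3,4)@(7, 9): e=[61,3,92] → #
    (4,4)@(9, 9): e=[93,-21,84] → ·
    (2,5)@(5, 11): e=[15,57,84] → #
    (4,5)@(9, 11): e=[79,9,68] → #
    (5,5)@(11, 11): e=[111,-15,60] → ·
    (2,6)@(5, 13): e=[1,87,68] → #
    (5,6)@(11, 13): e=[97,15,44] → #
    (6,6)@(13, 13): e=[129,-9,36] → ·
  covered (19 px):
    · · · · · · · ·
    · · · · · · · ·
    · · · · · · · ·
    · # · · · · · ·
    · · # # · · · ·
    · · # # # · · ·
    · · # # # # · ·
    · · · # # # # ·
    · · · # # # # ·
    · · · · # · · ·
    · · · · · · · ·
T3:
  2·area = 56  (B↔C swapped to make it positive)
  edge (6, 8)→(16, 12): d=(10,4) inclusive
  edge (16, 12)→(12, 16): d=(-4,4) inclusive
  edge (12, 16)→(6, 8): d=(-6,-8) inclusive
    (3,4)@(7, 9): e=[6,48,2] → #
    (4,4)@(9, 9): e=[-2,40,18] → ·
    (3,5)@(7, 11): e=[26,40,-10] → ·
    (4,5)@(9, 11): e=[18,32,6] → #
    (5,5)@(11, 11): e=[10,24,22] → #
    (6,5)@(13, 11): e=[2,16,38] → #
    (7,5)@(15, 11): e=[-6,8,54] → ·
    (4,6)@(9, 13): e=[38,24,-6] → ·
    (5,6)@(11, 13): e=[30,16,10] → #
    (7,6)@(15, 13): e=[14,0,42] → #  [on edge]
    (5,7)@(11, 15): e=[50,8,-2] → ·
    (6,7)@(13, 15): e=[42,0,14] → #  [on edge]
    (5,8)@(11, 17): e=[70,0,-14] → ·  [on edge]
    (4,9)@(9, 19): e=[98,0,-42] → ·  [on edge]
    (3,10)@(7, 21): e=[126,0,-70] → ·  [on edge]
  covered (8 px):
    · · · · · · · ·
    · · · · · · · ·
    · · · · · · · ·
    · · · · · · · ·
    · · · # · · · ·
    · · · · # # # ·
    · · · · · # # #
    · · · · · · # ·
    · · · · · · · ·
    · · · · · · · ·
    · · · · · · · ·
T4:
  2·area = 18
  edge (14, 0)→(16, 4): d=(2,4) inclusive
  edge (16, 4)→(13, 7): d=(-3,3) inclusive
  edge (13, 7)→(14, 0): d=(1,-7) inclusive
    (7,1)@(15, 3): e=[2,6,10] → #
    (7,2)@(15, 5): e=[6,0,12] → #  [on edge]
    (6,3)@(13, 7): e=[18,0,0] → #  [on edge]
    (7,3)@(15, 7): e=[10,-6,14] → ·
    (5,4)@(11, 9): e=[30,0,-12] → ·  [on edge]
    (6,4)@(13, 9): e=[22,-6,2] → ·
    (4,5)@(9, 11): e=[42,0,-24] → ·  [on edge]
    (3,6)@(7, 13): e=[54,0,-36] → ·  [on edge]
    (2,7)@(5, 15): e=[66,0,-48] → ·  [on edge]
    (1,8)@(3, 17): e=[78,0,-60] → ·  [on edge]
    (0,9)@(1, 19): e=[90,0,-72] → ·  [on edge]
    (5,10)@(11, 21): e=[54,-36,0] → ·  [on edge]
  covered (3 px):
    · · · · · · · ·
    · · · · · · · #
    · · · · · · · #
    · · · · · · # ·
    · · · · · · · ·
    · · · · · · · ·
    · · · · · · · ·
    · · · · · · · ·
    · · · · · · · ·
    · · · · · · · ·
    · · · · · · · ·

Final: 37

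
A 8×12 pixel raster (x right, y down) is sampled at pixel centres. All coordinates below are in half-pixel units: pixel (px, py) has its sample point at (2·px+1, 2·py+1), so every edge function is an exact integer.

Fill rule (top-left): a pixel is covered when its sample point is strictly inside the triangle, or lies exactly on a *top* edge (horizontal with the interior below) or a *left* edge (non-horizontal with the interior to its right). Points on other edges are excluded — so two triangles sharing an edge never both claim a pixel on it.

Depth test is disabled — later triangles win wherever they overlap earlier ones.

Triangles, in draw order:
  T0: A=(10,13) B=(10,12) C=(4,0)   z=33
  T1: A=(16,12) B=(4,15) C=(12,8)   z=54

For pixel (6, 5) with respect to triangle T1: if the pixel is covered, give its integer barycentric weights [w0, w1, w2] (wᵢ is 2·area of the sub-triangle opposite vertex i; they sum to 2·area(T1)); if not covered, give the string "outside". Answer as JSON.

T0:
  2·area = 6  (B↔C swapped to make it positive)
  edge (10, 13)→(4, 0): d=(-6,-13) top-left  bias=+0
  edge (4, 0)→(10, 12): d=(6,12) right/bottom  bias=-1
  edge (10, 12)→(10, 13): d=(0,1) right/bottom  bias=-1
  covered (0 px):
    · · · · · · · ·
    · · · · · · · ·
    · · · · · · · ·
    · · · · · · · ·
    · · · · · · · ·
    · · · · · · · ·
    · · · · · · · ·
    · · · · · · · ·
    · · · · · · · ·
    · · · · · · · ·
    · · · · · · · ·
    · · · · · · · ·
T1:
  2·area = 60
  edge (16, 12)→(4, 15): d=(-12,3) right/bottom  bias=-1
  edge (4, 15)→(12, 8): d=(8,-7) top-left  bias=+0
  edge (12, 8)→(16, 12): d=(4,4) right/bottom  bias=-1
    (2,0)@(5, 1): e=[165,-105,0] → ·  [on edge]
    (3,1)@(7, 3): e=[135,-75,0] → ·  [on edge]
    (4,2)@(9, 5): e=[105,-45,0] → ·  [on edge]
    (5,3)@(11, 7): e=[75,-15,0] → ·  [on edge]
    (5,4)@(11, 9): e=[51,1,8] → #
    (6,4)@(13, 9): e=[45,15,0] → ·  [on edge]
    (4,5)@(9, 11): e=[33,3,24] → #
    (6,5)@(13, 11): e=[21,31,8] → #
    (7,5)@(15, 11): e=[15,45,0] → ·  [on edge]
    (3,6)@(7, 13): e=[15,5,40] → #
    (6,6)@(13, 13): e=[-3,47,16] → ·
    (3,7)@(7, 15): e=[-9,21,48] → ·
  covered (7 px):
    · · · · · · · ·
    · · · · · · · ·
    · · · · · · · ·
    · · · · · · · ·
    · · · · · # · ·
    · · · · # # # ·
    · · · # # # · ·
    · · · · · · · ·
    · · · · · · · ·
    · · · · · · · ·
    · · · · · · · ·
    · · · · · · · ·

Final: [31,8,21]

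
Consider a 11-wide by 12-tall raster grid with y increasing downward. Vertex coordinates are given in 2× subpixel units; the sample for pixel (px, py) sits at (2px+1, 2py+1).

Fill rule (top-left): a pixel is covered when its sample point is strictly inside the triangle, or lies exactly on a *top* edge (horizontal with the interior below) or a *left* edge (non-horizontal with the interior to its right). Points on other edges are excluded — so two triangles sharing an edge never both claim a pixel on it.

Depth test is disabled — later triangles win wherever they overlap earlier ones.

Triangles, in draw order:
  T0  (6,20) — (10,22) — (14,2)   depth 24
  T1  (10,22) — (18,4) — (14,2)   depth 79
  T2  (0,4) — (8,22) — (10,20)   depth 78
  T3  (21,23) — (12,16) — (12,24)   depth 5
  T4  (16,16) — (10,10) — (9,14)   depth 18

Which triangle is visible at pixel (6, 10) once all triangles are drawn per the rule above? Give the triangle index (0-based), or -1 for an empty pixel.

T0:
  2·area = 88  (B↔C swapped to make it positive)
  edge (6, 20)→(14, 2): d=(8,-18) top-left  bias=+0
  edge (14, 2)→(10, 22): d=(-4,20) right/bottom  bias=-1
  edge (10, 22)→(6, 20): d=(-4,-2) top-left  bias=+0
    (6,2)@(13, 5): e=[6,8,74] → █
    (7,2)@(15, 5): e=[42,-32,78] → ·
    (6,3)@(13, 7): e=[22,0,66] → ·  [on edge]
    (5,4)@(11, 9): e=[2,32,54] → █
    (6,4)@(13, 9): e=[38,-8,58] → ·
    (5,5)@(11, 11): e=[18,24,46] → █
    (6,5)@(13, 11): e=[54,-16,50] → ·
    (5,6)@(11, 13): e=[34,16,38] → █
    (6,6)@(13, 13): e=[70,-24,42] → ·
    (4,7)@(9, 15): e=[14,48,26] → █
    (6,7)@(13, 15): e=[86,-32,34] → ·
    (4,8)@(9, 17): e=[30,40,18] → █
    (5,8)@(11, 17): e=[66,0,22] → ·  [on edge]
  covered (10 px):
    · · · · · · · · · · ·
    · · · · · · · · · · ·
    · · · · · · █ · · · ·
    · · · · · · · · · · ·
    · · · · · █ · · · · ·
    · · · · · █ · · · · ·
    · · · · · █ · · · · ·
    · · · · █ █ · · · · ·
    · · · · █ · · · · · ·
    · · · █ █ · · · · · ·
    · · · · █ · · · · · ·
    · · · · · · · · · · ·
T1:
  2·area = 88  (B↔C swapped to make it positive)
  edge (10, 22)→(14, 2): d=(4,-20) top-left  bias=+0
  edge (14, 2)→(18, 4): d=(4,2) right/bottom  bias=-1
  edge (18, 4)→(10, 22): d=(-8,18) right/bottom  bias=-1
    (7,1)@(15, 3): e=[24,2,62] → █
    (8,1)@(17, 3): e=[64,-2,26] → ·
    (7,2)@(15, 5): e=[32,10,46] → █
    (8,2)@(17, 5): e=[72,6,10] → █
    (9,2)@(19, 5): e=[112,2,-26] → ·
    (6,3)@(13, 7): e=[0,22,66] → █  [on edge]
    (8,3)@(17, 7): e=[80,14,-6] → ·
    (6,4)@(13, 9): e=[8,30,50] → █
    (8,4)@(17, 9): e=[88,22,-22] → ·
    (6,5)@(13, 11): e=[16,38,34] → █
    (7,5)@(15, 11): e=[56,34,-2] → ·
    (6,6)@(13, 13): e=[24,46,18] → █
    (5,8)@(11, 17): e=[0,66,22] → █  [on edge]
  covered (12 px):
    · · · · · · · · · · ·
    · · · · · · · █ · · ·
    · · · · · · · █ █ · ·
    · · · · · · █ █ · · ·
    · · · · · · █ █ · · ·
    · · · · · · █ · · · ·
    · · · · · · █ · · · ·
    · · · · · · █ · · · ·
    · · · · · █ · · · · ·
    · · · · · █ · · · · ·
    · · · · · · · · · · ·
    · · · · · · · · · · ·
T2:
  2·area = 52  (B↔C swapped to make it positive)
  edge (0, 4)→(10, 20): d=(10,16) right/bottom  bias=-1
  edge (10, 20)→(8, 22): d=(-2,2) right/bottom  bias=-1
  edge (8, 22)→(0, 4): d=(-8,-18) top-left  bias=+0
    (1,4)@(3, 9): e=[2,36,14] → █
    (2,4)@(5, 9): e=[-30,32,50] → ·
    (10,4)@(21, 9): e=[-286,0,338] → ·  [on edge]
    (1,5)@(3, 11): e=[22,32,-2] → ·
    (9,5)@(19, 11): e=[-234,0,286] → ·  [on edge]
    (2,6)@(5, 13): e=[10,24,18] → █
    (3,6)@(7, 13): e=[-22,20,54] → ·
    (8,6)@(17, 13): e=[-182,0,234] → ·  [on edge]
    (2,7)@(5, 15): e=[30,20,2] → █
    (3,7)@(7, 15): e=[-2,16,38] → ·
    (7,7)@(15, 15): e=[-130,0,182] → ·  [on edge]
    (2,8)@(5, 17): e=[50,16,-14] → ·
    (6,8)@(13, 17): e=[-78,0,130] → ·  [on edge]
    (5,9)@(11, 19): e=[-26,0,78] → ·  [on edge]
    (4,10)@(9, 21): e=[26,0,26] → ·  [on edge]
    (3,11)@(7, 23): e=[78,0,-26] → ·  [on edge]
  covered (6 px):
    · · · · · · · · · · ·
    · · · · · · · · · · ·
    · · · · · · · · · · ·
    · · · · · · · · · · ·
    · █ · · · · · · · · ·
    · · · · · · · · · · ·
    · · █ · · · · · · · ·
    · · █ · · · · · · · ·
    · · · █ · · · · · · ·
    · · · █ █ · · · · · ·
    · · · · · · · · · · ·
    · · · · · · · · · · ·
T3:
  2·area = 72  (B↔C swapped to make it positive)
  edge (21, 23)→(12, 24): d=(-9,1) right/bottom  bias=-1
  edge (12, 24)→(12, 16): d=(0,-8) top-left  bias=+0
  edge (12, 16)→(21, 23): d=(9,7) right/bottom  bias=-1
    (1,4)@(3, 9): e=[144,-72,0] → ·  [on edge]
    (6,8)@(13, 17): e=[62,8,2] → █
    (7,8)@(15, 17): e=[60,24,-12] → ·
    (6,9)@(13, 19): e=[44,8,20] → █
    (7,9)@(15, 19): e=[42,24,6] → █
    (8,9)@(17, 19): e=[40,40,-8] → ·
    (6,10)@(13, 21): e=[26,8,38] → █
    (8,10)@(17, 21): e=[22,40,10] → █
    (9,10)@(19, 21): e=[20,56,-4] → ·
    (6,11)@(13, 23): e=[8,8,56] → █
    (9,11)@(19, 23): e=[2,56,14] → █
    (10,11)@(21, 23): e=[0,72,0] → ·  [on edge]
  covered (10 px):
    · · · · · · · · · · ·
    · · · · · · · · · · ·
    · · · · · · · · · · ·
    · · · · · · · · · · ·
    · · · · · · · · · · ·
    · · · · · · · · · · ·
    · · · · · · · · · · ·
    · · · · · · · · · · ·
    · · · · · · █ · · · ·
    · · · · · · █ █ · · ·
    · · · · · · █ █ █ · ·
    · · · · · · █ █ █ █ ·
T4:
  2·area = 30  (B↔C swapped to make it positive)
  edge (16, 16)→(9, 14): d=(-7,-2) top-left  bias=+0
  edge (9, 14)→(10, 10): d=(1,-4) top-left  bias=+0
  edge (10, 10)→(16, 16): d=(6,6) right/bottom  bias=-1
    (0,0)@(1, 1): e=[75,-45,0] → ·  [on edge]
    (1,1)@(3, 3): e=[65,-35,0] → ·  [on edge]
    (2,2)@(5, 5): e=[55,-25,0] → ·  [on edge]
    (3,3)@(7, 7): e=[45,-15,0] → ·  [on edge]
    (4,4)@(9, 9): e=[35,-5,0] → ·  [on edge]
    (5,5)@(11, 11): e=[25,5,0] → ·  [on edge]
    (5,6)@(11, 13): e=[11,7,12] → █
    (6,6)@(13, 13): e=[15,15,0] → ·  [on edge]
    (5,7)@(11, 15): e=[-3,9,24] → ·
    (6,7)@(13, 15): e=[1,17,12] → █
    (7,7)@(15, 15): e=[5,25,0] → ·  [on edge]
    (6,8)@(13, 17): e=[-13,19,24] → ·
    (8,8)@(17, 17): e=[-5,35,0] → ·  [on edge]
    (9,9)@(19, 19): e=[-15,45,0] → ·  [on edge]
    (10,10)@(21, 21): e=[-25,55,0] → ·  [on edge]
  covered (2 px):
    · · · · · · · · · · ·
    · · · · · · · · · · ·
    · · · · · · · · · · ·
    · · · · · · · · · · ·
    · · · · · · · · · · ·
    · · · · · · · · · · ·
    · · · · · █ · · · · ·
    · · · · · · █ · · · ·
    · · · · · · · · · · ·
    · · · · · · · · · · ·
    · · · · · · · · · · ·
    · · · · · · · · · · ·

Z-buffer (winner per pixel, '.' = empty):
  . . . . . . . . . . .
  . . . . . . . 1 . . .
  . . . . . . 0 1 1 . .
  . . . . . . 1 1 . . .
  . 2 . . . 0 1 1 . . .
  . . . . . 0 1 . . . .
  . . 2 . . 4 1 . . . .
  . . 2 . 0 0 4 . . . .
  . . . 2 0 1 3 . . . .
  . . . 2 2 1 3 3 . . .
  . . . . 0 . 3 3 3 . .
  . . . . . . 3 3 3 3 .

Final: 3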